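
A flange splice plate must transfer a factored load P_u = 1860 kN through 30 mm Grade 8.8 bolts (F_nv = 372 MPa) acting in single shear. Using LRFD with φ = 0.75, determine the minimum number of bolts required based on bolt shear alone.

A_b = π·30²/4 = 706.9 mm².
Per-bolt design strength φR_n = 0.75 × 372 × 706.9 × 1 / 1000 = 197.2 kN.
n ≥ 1860 / 197.2 = 9.431 → use 10 bolts.

10 bolts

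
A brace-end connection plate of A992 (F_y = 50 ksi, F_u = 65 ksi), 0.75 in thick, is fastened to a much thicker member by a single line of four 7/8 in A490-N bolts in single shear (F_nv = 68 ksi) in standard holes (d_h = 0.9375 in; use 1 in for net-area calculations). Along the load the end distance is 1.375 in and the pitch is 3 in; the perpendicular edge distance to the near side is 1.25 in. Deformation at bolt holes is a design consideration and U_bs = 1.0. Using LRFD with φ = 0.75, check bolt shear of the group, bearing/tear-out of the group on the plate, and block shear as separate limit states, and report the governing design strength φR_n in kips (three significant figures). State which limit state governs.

123 kips (bolt shear governs)

Bolt shear: A_b = π·0.875²/4 = 0.6013 in²; R_n = 68 × 0.6013 × 4 × 1 = 163.6 kips → 0.75 × 163.6 = 123 kips.
Bearing: edge l_c = 0.9062, r_n = 53.02 kips; interior l_c = 2.062, r_n = 102.4 kips; R_n = 53.02 + 3·102.4 = 360.1 kips → 270 kips.
Block shear: A_gv = 7.781, A_nv = 5.156, A_nt = 0.5625 in²; R_n = min(0.6F_uA_nv, 0.6F_yA_gv) + U_bs·F_u·A_nt = 237.7 kips → 178 kips.
Bolt shear governs: 123 kips.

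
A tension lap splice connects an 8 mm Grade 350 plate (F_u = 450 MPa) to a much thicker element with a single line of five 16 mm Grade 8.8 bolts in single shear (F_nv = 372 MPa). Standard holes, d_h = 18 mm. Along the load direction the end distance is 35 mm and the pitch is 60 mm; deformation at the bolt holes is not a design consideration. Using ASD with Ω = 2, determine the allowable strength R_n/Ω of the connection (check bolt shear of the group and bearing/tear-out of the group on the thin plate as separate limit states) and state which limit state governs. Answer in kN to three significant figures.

Bolt shear: A_b = π·16²/4 = 201.1 mm²; R_n = 372 × 201.1 × 5 × 1 / 1000 = 374 kN → 374 / 2 = 187 kN.
Bearing (1.5 l_c t F_u ≤ 3.0 d t F_u): upper limit = 3.0·16·8·450 / 1000 = 172.8 kN.
  Edge l_c = 35 − 18/2 = 26 → r_n = 140.4 kN; interior l_c = 60 − 18 = 42 → r_n = 172.8 kN.
  R_n,bearing = 1·140.4 + 4·172.8 = 831.6 kN → 831.6 / 2 = 416 kN.
Bolt shear governs: 187 kN.

187 kN (bolt shear governs)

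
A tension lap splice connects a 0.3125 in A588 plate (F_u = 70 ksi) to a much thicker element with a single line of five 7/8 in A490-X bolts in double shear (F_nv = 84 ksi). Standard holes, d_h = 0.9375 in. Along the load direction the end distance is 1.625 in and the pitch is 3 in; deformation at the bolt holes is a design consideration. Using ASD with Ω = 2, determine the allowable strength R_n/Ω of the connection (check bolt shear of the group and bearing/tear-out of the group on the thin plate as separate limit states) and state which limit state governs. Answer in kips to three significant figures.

107 kips (bearing governs)

Bolt shear: A_b = π·0.875²/4 = 0.6013 in²; R_n = 84 × 0.6013 × 5 × 2 = 505.1 kips → 505.1 / 2 = 253 kips.
Bearing (1.2 l_c t F_u ≤ 2.4 d t F_u): upper limit = 2.4·0.875·0.3125·70 = 45.94 kips.
  Edge l_c = 1.625 − 0.9375/2 = 1.156 → r_n = 30.35 kips; interior l_c = 3 − 0.9375 = 2.062 → r_n = 45.94 kips.
  R_n,bearing = 1·30.35 + 4·45.94 = 214.1 kips → 214.1 / 2 = 107 kips.
Bearing governs: 107 kips.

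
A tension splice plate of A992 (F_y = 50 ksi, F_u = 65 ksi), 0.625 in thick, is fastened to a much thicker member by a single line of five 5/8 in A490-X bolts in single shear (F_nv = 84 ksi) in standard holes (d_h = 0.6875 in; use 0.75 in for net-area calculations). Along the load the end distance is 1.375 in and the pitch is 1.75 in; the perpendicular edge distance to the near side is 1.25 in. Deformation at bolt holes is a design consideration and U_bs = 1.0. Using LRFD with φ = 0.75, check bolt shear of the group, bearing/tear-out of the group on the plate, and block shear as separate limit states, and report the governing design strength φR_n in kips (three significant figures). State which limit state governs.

96.6 kips (bolt shear governs)

Bolt shear: A_b = π·0.625²/4 = 0.3068 in²; R_n = 84 × 0.3068 × 5 × 1 = 128.9 kips → 0.75 × 128.9 = 96.6 kips.
Bearing: edge l_c = 1.031, r_n = 50.27 kips; interior l_c = 1.062, r_n = 51.8 kips; R_n = 50.27 + 4·51.8 = 257.5 kips → 193 kips.
Block shear: A_gv = 5.234, A_nv = 3.125, A_nt = 0.5469 in²; R_n = min(0.6F_uA_nv, 0.6F_yA_gv) + U_bs·F_u·A_nt = 157.4 kips → 118 kips.
Bolt shear governs: 96.6 kips.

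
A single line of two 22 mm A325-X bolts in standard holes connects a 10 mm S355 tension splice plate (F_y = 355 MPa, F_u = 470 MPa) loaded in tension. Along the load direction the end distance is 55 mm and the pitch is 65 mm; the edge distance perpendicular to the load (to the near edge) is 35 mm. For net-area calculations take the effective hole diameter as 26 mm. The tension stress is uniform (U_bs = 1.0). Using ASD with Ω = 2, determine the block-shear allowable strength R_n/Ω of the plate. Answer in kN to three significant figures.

166 kN

Shear plane L_v = 55 + 1·65 = 120 mm; A_gv = 120 × 10 = 1200 mm².
A_nv = (120 − 1.5·26) × 10 = 810 mm².
A_nt = (35 − 0.5·26) × 10 = 220 mm².
0.6 F_u A_nv = 228.4 kN; 0.6 F_y A_gv = 255.6 kN → shear rupture governs the shear term.
R_n = 228.4 + 1.0 × 470 × 220 / 1000 = 331.8 kN.
Allowable strength R_n/Ω = 331.8 / 2 = 166 kN.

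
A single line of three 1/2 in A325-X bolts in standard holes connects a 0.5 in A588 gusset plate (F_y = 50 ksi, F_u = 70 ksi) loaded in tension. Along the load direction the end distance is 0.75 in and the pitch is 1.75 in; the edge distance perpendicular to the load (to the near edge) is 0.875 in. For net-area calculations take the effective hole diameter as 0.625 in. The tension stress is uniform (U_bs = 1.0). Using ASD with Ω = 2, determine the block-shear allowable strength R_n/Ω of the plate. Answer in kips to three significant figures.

38.1 kips

Shear plane L_v = 0.75 + 2·1.75 = 4.25 in; A_gv = 4.25 × 0.5 = 2.125 in².
A_nv = (4.25 − 2.5·0.625) × 0.5 = 1.344 in².
A_nt = (0.875 − 0.5·0.625) × 0.5 = 0.2812 in².
0.6 F_u A_nv = 56.44 kips; 0.6 F_y A_gv = 63.75 kips → shear rupture governs the shear term.
R_n = 56.44 + 1.0 × 70 × 0.2812 = 76.12 kips.
Allowable strength R_n/Ω = 76.12 / 2 = 38.1 kips.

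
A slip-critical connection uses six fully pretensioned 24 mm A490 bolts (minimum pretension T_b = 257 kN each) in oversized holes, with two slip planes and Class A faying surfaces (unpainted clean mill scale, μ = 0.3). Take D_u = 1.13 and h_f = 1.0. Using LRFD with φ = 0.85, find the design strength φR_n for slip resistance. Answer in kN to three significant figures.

889 kN

R_n = μ · D_u · h_f · T_b · n_s · n_b = 0.3 × 1.13 × 1.0 × 257 × 2 × 6 = 1045 kN.
Design strength φR_n = 0.85 × 1045 = 889 kN.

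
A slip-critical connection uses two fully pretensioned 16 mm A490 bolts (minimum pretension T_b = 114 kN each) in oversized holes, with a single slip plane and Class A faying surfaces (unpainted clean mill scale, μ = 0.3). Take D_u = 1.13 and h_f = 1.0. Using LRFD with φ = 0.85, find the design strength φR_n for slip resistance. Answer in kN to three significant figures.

R_n = μ · D_u · h_f · T_b · n_s · n_b = 0.3 × 1.13 × 1.0 × 114 × 1 × 2 = 77.29 kN.
Design strength φR_n = 0.85 × 77.29 = 65.7 kN.

65.7 kN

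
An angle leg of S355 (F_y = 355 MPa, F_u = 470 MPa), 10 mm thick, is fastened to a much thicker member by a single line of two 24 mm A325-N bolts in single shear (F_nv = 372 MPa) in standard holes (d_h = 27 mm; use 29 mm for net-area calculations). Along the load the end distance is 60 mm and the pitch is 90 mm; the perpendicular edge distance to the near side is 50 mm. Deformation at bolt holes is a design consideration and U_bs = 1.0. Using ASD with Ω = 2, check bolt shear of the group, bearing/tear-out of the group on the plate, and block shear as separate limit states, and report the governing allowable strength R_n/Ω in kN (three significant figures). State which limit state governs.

168 kN (bolt shear governs)

Bolt shear: A_b = π·24²/4 = 452.4 mm²; R_n = 372 × 452.4 × 2 × 1 / 1000 = 336.6 kN → 336.6 / 2 = 168 kN.
Bearing: edge l_c = 46.5, r_n = 262.3 kN; interior l_c = 63, r_n = 270.7 kN; R_n = 262.3 + 1·270.7 = 533 kN → 266 kN.
Block shear: A_gv = 1500, A_nv = 1065, A_nt = 355 mm²; R_n = min(0.6F_uA_nv, 0.6F_yA_gv) + U_bs·F_u·A_nt = 467.2 kN → 234 kN.
Bolt shear governs: 168 kN.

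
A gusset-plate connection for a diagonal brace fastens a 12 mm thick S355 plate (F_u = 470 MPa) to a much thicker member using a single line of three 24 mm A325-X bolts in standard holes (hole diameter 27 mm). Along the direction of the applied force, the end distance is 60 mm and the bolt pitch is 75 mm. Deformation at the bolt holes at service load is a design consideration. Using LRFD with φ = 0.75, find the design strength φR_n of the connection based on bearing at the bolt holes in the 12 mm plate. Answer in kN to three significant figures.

723 kN

Per bolt r_n = 1.2 l_c t F_u ≤ 2.4 d t F_u; upper limit = 2.4 × 24 × 12 × 470 / 1000 = 324.9 kN.
Edge bolt: l_c = 60 − 27/2 = 46.5 mm → 1.2 × 46.5 × 12 × 470 / 1000 = 314.7 → r_n = 314.7 kN.
Interior bolts: l_c = 75 − 27 = 48 mm → 1.2 × 48 × 12 × 470 / 1000 = 324.9 → r_n = 324.9 kN.
R_n = 1 × 314.7 + 2 × 324.9 = 964.4 kN.
Design strength φR_n = 0.75 × 964.4 = 723 kN.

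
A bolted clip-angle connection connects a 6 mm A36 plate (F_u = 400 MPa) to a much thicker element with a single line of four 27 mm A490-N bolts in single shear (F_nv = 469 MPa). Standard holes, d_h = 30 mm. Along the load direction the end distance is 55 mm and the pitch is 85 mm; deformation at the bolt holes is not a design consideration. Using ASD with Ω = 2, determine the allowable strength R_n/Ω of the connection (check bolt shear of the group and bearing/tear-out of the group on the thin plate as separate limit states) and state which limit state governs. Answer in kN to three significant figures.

Bolt shear: A_b = π·27²/4 = 572.6 mm²; R_n = 469 × 572.6 × 4 × 1 / 1000 = 1074 kN → 1074 / 2 = 537 kN.
Bearing (1.5 l_c t F_u ≤ 3.0 d t F_u): upper limit = 3.0·27·6·400 / 1000 = 194.4 kN.
  Edge l_c = 55 − 30/2 = 40 → r_n = 144 kN; interior l_c = 85 − 30 = 55 → r_n = 194.4 kN.
  R_n,bearing = 1·144 + 3·194.4 = 727.2 kN → 727.2 / 2 = 364 kN.
Bearing governs: 364 kN.

364 kN (bearing governs)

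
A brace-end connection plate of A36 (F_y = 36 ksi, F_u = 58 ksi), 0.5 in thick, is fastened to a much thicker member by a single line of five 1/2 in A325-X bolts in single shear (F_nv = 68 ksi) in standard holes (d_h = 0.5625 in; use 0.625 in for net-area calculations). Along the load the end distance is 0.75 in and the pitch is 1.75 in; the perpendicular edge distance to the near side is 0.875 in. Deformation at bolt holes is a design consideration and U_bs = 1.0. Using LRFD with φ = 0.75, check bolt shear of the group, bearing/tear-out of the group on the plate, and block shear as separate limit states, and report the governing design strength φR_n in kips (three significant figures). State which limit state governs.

Bolt shear: A_b = π·0.5²/4 = 0.1963 in²; R_n = 68 × 0.1963 × 5 × 1 = 66.76 kips → 0.75 × 66.76 = 50.1 kips.
Bearing: edge l_c = 0.4688, r_n = 16.31 kips; interior l_c = 1.188, r_n = 34.8 kips; R_n = 16.31 + 4·34.8 = 155.5 kips → 117 kips.
Block shear: A_gv = 3.875, A_nv = 2.469, A_nt = 0.2812 in²; R_n = min(0.6F_uA_nv, 0.6F_yA_gv) + U_bs·F_u·A_nt = 100 kips → 75 kips.
Bolt shear governs: 50.1 kips.

50.1 kips (bolt shear governs)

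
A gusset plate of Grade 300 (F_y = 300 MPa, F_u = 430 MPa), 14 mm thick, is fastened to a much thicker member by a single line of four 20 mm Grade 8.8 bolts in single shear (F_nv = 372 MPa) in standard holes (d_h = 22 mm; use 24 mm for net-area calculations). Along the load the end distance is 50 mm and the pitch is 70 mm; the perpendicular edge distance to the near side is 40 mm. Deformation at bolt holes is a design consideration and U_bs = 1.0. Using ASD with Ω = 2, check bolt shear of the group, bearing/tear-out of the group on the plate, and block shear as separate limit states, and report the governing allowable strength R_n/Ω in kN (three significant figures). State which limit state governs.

234 kN (bolt shear governs)

Bolt shear: A_b = π·20²/4 = 314.2 mm²; R_n = 372 × 314.2 × 4 × 1 / 1000 = 467.5 kN → 467.5 / 2 = 234 kN.
Bearing: edge l_c = 39, r_n = 281.7 kN; interior l_c = 48, r_n = 289 kN; R_n = 281.7 + 3·289 = 1149 kN → 574 kN.
Block shear: A_gv = 3640, A_nv = 2464, A_nt = 392 mm²; R_n = min(0.6F_uA_nv, 0.6F_yA_gv) + U_bs·F_u·A_nt = 804.3 kN → 402 kN.
Bolt shear governs: 234 kN.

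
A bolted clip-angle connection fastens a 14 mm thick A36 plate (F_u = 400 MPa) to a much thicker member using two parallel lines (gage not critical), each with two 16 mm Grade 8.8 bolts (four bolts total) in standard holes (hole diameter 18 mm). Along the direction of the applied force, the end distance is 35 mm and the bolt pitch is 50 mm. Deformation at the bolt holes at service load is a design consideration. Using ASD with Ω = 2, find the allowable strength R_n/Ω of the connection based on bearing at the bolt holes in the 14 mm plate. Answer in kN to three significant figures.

390 kN

Per bolt r_n = 1.2 l_c t F_u ≤ 2.4 d t F_u; upper limit = 2.4 × 16 × 14 × 400 / 1000 = 215 kN.
Edge bolt: l_c = 35 − 18/2 = 26 mm → 1.2 × 26 × 14 × 400 / 1000 = 174.7 → r_n = 174.7 kN.
Interior bolts: l_c = 50 − 18 = 32 mm → 1.2 × 32 × 14 × 400 / 1000 = 215 → r_n = 215 kN.
R_n = 2 × 174.7 + 2 × 215 = 779.5 kN.
Allowable strength R_n/Ω = 779.5 / 2 = 390 kN.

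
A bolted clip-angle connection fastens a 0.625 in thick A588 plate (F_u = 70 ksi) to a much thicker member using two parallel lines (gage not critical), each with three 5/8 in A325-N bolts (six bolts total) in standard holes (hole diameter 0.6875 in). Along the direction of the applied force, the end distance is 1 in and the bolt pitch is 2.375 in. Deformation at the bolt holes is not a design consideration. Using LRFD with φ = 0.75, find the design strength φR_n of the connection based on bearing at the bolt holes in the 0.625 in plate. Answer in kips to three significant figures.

Per bolt r_n = 1.5 l_c t F_u ≤ 3.0 d t F_u; upper limit = 3.0 × 0.625 × 0.625 × 70 = 82.03 kips.
Edge bolt: l_c = 1 − 0.6875/2 = 0.6562 in → 1.5 × 0.6562 × 0.625 × 70 = 43.07 → r_n = 43.07 kips.
Interior bolts: l_c = 2.375 − 0.6875 = 1.688 in → 1.5 × 1.688 × 0.625 × 70 = 110.7 → r_n = 82.03 kips.
R_n = 2 × 43.07 + 4 × 82.03 = 414.3 kips.
Design strength φR_n = 0.75 × 414.3 = 311 kips.

311 kips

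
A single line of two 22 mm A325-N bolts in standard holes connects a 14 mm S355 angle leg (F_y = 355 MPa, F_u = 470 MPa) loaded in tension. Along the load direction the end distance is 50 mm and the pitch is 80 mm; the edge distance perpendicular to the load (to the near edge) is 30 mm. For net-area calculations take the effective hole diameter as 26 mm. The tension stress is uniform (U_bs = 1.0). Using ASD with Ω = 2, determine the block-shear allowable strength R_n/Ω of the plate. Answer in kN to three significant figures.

236 kN

Shear plane L_v = 50 + 1·80 = 130 mm; A_gv = 130 × 14 = 1820 mm².
A_nv = (130 − 1.5·26) × 14 = 1274 mm².
A_nt = (30 − 0.5·26) × 14 = 238 mm².
0.6 F_u A_nv = 359.3 kN; 0.6 F_y A_gv = 387.7 kN → shear rupture governs the shear term.
R_n = 359.3 + 1.0 × 470 × 238 / 1000 = 471.1 kN.
Allowable strength R_n/Ω = 471.1 / 2 = 236 kN.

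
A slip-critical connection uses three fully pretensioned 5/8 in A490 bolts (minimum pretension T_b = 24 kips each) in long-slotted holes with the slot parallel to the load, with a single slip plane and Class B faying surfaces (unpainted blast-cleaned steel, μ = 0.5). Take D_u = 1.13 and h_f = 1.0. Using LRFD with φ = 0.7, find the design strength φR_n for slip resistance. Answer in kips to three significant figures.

R_n = μ · D_u · h_f · T_b · n_s · n_b = 0.5 × 1.13 × 1.0 × 24 × 1 × 3 = 40.68 kips.
Design strength φR_n = 0.7 × 40.68 = 28.5 kips.

28.5 kips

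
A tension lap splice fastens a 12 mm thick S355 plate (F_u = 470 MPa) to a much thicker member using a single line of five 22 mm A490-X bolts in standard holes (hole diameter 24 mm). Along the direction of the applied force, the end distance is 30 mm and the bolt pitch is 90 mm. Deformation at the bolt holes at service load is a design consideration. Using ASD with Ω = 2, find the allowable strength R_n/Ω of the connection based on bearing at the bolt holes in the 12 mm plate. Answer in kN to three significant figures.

656 kN

Per bolt r_n = 1.2 l_c t F_u ≤ 2.4 d t F_u; upper limit = 2.4 × 22 × 12 × 470 / 1000 = 297.8 kN.
Edge bolt: l_c = 30 − 24/2 = 18 mm → 1.2 × 18 × 12 × 470 / 1000 = 121.8 → r_n = 121.8 kN.
Interior bolts: l_c = 90 − 24 = 66 mm → 1.2 × 66 × 12 × 470 / 1000 = 446.7 → r_n = 297.8 kN.
R_n = 1 × 121.8 + 4 × 297.8 = 1313 kN.
Allowable strength R_n/Ω = 1313 / 2 = 656 kN.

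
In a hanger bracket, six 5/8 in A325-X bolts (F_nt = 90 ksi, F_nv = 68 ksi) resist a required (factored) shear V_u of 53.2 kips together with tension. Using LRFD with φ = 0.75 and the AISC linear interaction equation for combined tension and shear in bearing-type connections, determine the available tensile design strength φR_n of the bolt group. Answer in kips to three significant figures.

91.1 kips

A_b = π·0.625²/4 = 0.3068 in²; f_rv = 53.2 / (6 × 0.3068) = 28.9 ksi.
F'_nt = 1.3 F_nt − (F_nt / φF_nv) f_rv = 1.3·90 − (90/(0.75·68))·28.9 = 66 ksi, capped at F_nt → F'_nt = 66 ksi.
R_n = F'_nt · A_b · n = 66 × 0.3068 × 6 = 121.5 kips.
Design strength φR_n = 0.75 × 121.5 = 91.1 kips.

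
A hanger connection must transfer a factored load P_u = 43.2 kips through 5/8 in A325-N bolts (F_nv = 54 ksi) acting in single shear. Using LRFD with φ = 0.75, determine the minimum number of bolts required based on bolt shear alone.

4 bolts

A_b = π·0.625²/4 = 0.3068 in².
Per-bolt design strength φR_n = 0.75 × 54 × 0.3068 × 1 = 12.43 kips.
n ≥ 43.2 / 12.43 = 3.477 → use 4 bolts.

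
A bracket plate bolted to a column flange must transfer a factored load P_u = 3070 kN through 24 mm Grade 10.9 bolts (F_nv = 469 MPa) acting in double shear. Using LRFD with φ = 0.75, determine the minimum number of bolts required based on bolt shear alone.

A_b = π·24²/4 = 452.4 mm².
Per-bolt design strength φR_n = 0.75 × 469 × 452.4 × 2 / 1000 = 318.3 kN.
n ≥ 3070 / 318.3 = 9.646 → use 10 bolts.

10 bolts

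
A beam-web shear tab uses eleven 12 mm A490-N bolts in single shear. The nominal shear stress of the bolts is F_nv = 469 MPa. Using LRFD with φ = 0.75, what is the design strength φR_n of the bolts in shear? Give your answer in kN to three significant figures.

438 kN

A_b = π × 12² / 4 = 113.1 mm².
R_n = F_nv · A_b · n · n_s = 469 × 113.1 × 11 × 1 / 1000 = 583.5 kN.
Design strength φR_n = 0.75 × 583.5 = 438 kN.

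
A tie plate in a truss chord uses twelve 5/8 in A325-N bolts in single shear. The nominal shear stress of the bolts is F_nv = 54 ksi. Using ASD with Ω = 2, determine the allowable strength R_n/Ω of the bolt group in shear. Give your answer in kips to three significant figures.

99.4 kips

A_b = π × 0.625² / 4 = 0.3068 in².
R_n = F_nv · A_b · n · n_s = 54 × 0.3068 × 12 × 1 = 198.8 kips.
Allowable strength R_n/Ω = 198.8 / 2 = 99.4 kips.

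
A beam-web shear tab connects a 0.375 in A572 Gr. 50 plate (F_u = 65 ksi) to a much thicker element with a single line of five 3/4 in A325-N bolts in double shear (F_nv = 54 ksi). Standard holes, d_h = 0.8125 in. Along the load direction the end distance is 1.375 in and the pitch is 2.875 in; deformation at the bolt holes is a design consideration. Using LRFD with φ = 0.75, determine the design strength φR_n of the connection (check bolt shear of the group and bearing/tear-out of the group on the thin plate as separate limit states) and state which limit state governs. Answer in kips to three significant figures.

Bolt shear: A_b = π·0.75²/4 = 0.4418 in²; R_n = 54 × 0.4418 × 5 × 2 = 238.6 kips → 0.75 × 238.6 = 179 kips.
Bearing (1.2 l_c t F_u ≤ 2.4 d t F_u): upper limit = 2.4·0.75·0.375·65 = 43.87 kips.
  Edge l_c = 1.375 − 0.8125/2 = 0.9688 → r_n = 28.34 kips; interior l_c = 2.875 − 0.8125 = 2.062 → r_n = 43.87 kips.
  R_n,bearing = 1·28.34 + 4·43.87 = 203.8 kips → 0.75 × 203.8 = 153 kips.
Bearing governs: 153 kips.

153 kips (bearing governs)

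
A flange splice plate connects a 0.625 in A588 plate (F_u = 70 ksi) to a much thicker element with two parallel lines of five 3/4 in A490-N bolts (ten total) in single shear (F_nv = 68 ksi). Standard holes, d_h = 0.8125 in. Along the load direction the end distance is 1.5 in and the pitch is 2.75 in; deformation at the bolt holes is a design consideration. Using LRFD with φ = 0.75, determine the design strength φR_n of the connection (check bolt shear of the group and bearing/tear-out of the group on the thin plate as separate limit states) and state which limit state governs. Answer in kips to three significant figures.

Bolt shear: A_b = π·0.75²/4 = 0.4418 in²; R_n = 68 × 0.4418 × 10 × 1 = 300.4 kips → 0.75 × 300.4 = 225 kips.
Bearing (1.2 l_c t F_u ≤ 2.4 d t F_u): upper limit = 2.4·0.75·0.625·70 = 78.75 kips.
  Edge l_c = 1.5 − 0.8125/2 = 1.094 → r_n = 57.42 kips; interior l_c = 2.75 − 0.8125 = 1.938 → r_n = 78.75 kips.
  R_n,bearing = 2·57.42 + 8·78.75 = 744.8 kips → 0.75 × 744.8 = 559 kips.
Bolt shear governs: 225 kips.

225 kips (bolt shear governs)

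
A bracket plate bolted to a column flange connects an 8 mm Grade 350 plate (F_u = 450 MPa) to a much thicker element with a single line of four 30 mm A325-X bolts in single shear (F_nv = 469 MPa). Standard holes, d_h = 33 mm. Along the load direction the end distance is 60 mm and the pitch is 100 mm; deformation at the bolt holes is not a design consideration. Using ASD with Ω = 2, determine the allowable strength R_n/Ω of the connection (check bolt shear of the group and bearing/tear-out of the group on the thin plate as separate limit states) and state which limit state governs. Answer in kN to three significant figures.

603 kN (bearing governs)

Bolt shear: A_b = π·30²/4 = 706.9 mm²; R_n = 469 × 706.9 × 4 × 1 / 1000 = 1326 kN → 1326 / 2 = 663 kN.
Bearing (1.5 l_c t F_u ≤ 3.0 d t F_u): upper limit = 3.0·30·8·450 / 1000 = 324 kN.
  Edge l_c = 60 − 33/2 = 43.5 → r_n = 234.9 kN; interior l_c = 100 − 33 = 67 → r_n = 324 kN.
  R_n,bearing = 1·234.9 + 3·324 = 1207 kN → 1207 / 2 = 603 kN.
Bearing governs: 603 kN.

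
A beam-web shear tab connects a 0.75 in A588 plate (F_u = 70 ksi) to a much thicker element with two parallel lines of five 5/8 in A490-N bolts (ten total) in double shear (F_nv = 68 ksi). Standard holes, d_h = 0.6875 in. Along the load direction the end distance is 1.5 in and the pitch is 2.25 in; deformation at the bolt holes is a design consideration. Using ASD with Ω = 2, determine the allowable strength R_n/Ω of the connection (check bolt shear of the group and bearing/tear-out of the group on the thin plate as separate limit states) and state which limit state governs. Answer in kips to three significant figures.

209 kips (bolt shear governs)

Bolt shear: A_b = π·0.625²/4 = 0.3068 in²; R_n = 68 × 0.3068 × 10 × 2 = 417.2 kips → 417.2 / 2 = 209 kips.
Bearing (1.2 l_c t F_u ≤ 2.4 d t F_u): upper limit = 2.4·0.625·0.75·70 = 78.75 kips.
  Edge l_c = 1.5 − 0.6875/2 = 1.156 → r_n = 72.84 kips; interior l_c = 2.25 − 0.6875 = 1.562 → r_n = 78.75 kips.
  R_n,bearing = 2·72.84 + 8·78.75 = 775.7 kips → 775.7 / 2 = 388 kips.
Bolt shear governs: 209 kips.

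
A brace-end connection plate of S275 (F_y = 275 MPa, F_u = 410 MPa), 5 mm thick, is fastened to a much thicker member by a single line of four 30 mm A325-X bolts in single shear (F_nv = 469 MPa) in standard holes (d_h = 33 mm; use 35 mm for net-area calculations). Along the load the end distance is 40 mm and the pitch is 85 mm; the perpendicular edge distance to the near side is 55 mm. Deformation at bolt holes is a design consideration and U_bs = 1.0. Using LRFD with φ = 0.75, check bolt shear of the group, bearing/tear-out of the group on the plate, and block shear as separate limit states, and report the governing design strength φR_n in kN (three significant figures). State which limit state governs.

Bolt shear: A_b = π·30²/4 = 706.9 mm²; R_n = 469 × 706.9 × 4 × 1 / 1000 = 1326 kN → 0.75 × 1326 = 995 kN.
Bearing: edge l_c = 23.5, r_n = 57.81 kN; interior l_c = 52, r_n = 127.9 kN; R_n = 57.81 + 3·127.9 = 441.6 kN → 331 kN.
Block shear: A_gv = 1475, A_nv = 862.5, A_nt = 187.5 mm²; R_n = min(0.6F_uA_nv, 0.6F_yA_gv) + U_bs·F_u·A_nt = 289.1 kN → 217 kN.
Block shear governs: 217 kN.

217 kN (block shear governs)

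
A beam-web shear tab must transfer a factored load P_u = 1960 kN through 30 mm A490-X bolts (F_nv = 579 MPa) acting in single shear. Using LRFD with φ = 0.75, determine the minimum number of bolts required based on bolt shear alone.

7 bolts

A_b = π·30²/4 = 706.9 mm².
Per-bolt design strength φR_n = 0.75 × 579 × 706.9 × 1 / 1000 = 307 kN.
n ≥ 1960 / 307 = 6.385 → use 7 bolts.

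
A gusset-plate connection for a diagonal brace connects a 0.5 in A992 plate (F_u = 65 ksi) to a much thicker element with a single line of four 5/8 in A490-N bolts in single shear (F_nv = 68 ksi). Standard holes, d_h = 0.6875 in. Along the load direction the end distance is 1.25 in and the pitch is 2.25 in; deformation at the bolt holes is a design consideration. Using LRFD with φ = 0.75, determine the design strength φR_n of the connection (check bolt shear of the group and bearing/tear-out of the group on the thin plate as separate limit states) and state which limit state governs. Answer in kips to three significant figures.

Bolt shear: A_b = π·0.625²/4 = 0.3068 in²; R_n = 68 × 0.3068 × 4 × 1 = 83.45 kips → 0.75 × 83.45 = 62.6 kips.
Bearing (1.2 l_c t F_u ≤ 2.4 d t F_u): upper limit = 2.4·0.625·0.5·65 = 48.75 kips.
  Edge l_c = 1.25 − 0.6875/2 = 0.9062 → r_n = 35.34 kips; interior l_c = 2.25 − 0.6875 = 1.562 → r_n = 48.75 kips.
  R_n,bearing = 1·35.34 + 3·48.75 = 181.6 kips → 0.75 × 181.6 = 136 kips.
Bolt shear governs: 62.6 kips.

62.6 kips (bolt shear governs)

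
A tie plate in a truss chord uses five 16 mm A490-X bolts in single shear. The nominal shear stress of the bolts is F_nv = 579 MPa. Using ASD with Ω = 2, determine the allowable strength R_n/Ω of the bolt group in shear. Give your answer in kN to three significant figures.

A_b = π × 16² / 4 = 201.1 mm².
R_n = F_nv · A_b · n · n_s = 579 × 201.1 × 5 × 1 / 1000 = 582.1 kN.
Allowable strength R_n/Ω = 582.1 / 2 = 291 kN.

291 kN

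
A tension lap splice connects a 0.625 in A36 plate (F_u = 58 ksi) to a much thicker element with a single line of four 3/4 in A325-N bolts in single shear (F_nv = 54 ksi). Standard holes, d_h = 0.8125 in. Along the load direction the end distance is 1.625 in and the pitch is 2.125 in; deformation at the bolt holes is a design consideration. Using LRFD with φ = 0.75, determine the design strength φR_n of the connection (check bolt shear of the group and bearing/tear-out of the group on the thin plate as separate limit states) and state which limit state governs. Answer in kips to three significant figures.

71.6 kips (bolt shear governs)

Bolt shear: A_b = π·0.75²/4 = 0.4418 in²; R_n = 54 × 0.4418 × 4 × 1 = 95.43 kips → 0.75 × 95.43 = 71.6 kips.
Bearing (1.2 l_c t F_u ≤ 2.4 d t F_u): upper limit = 2.4·0.75·0.625·58 = 65.25 kips.
  Edge l_c = 1.625 − 0.8125/2 = 1.219 → r_n = 53.02 kips; interior l_c = 2.125 − 0.8125 = 1.312 → r_n = 57.09 kips.
  R_n,bearing = 1·53.02 + 3·57.09 = 224.3 kips → 0.75 × 224.3 = 168 kips.
Bolt shear governs: 71.6 kips.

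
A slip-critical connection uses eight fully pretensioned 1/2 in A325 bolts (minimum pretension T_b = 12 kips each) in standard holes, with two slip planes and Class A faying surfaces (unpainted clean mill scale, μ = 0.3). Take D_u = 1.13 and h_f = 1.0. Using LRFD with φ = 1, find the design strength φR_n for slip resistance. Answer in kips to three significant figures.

R_n = μ · D_u · h_f · T_b · n_s · n_b = 0.3 × 1.13 × 1.0 × 12 × 2 × 8 = 65.09 kips.
Design strength φR_n = 1 × 65.09 = 65.1 kips.

65.1 kips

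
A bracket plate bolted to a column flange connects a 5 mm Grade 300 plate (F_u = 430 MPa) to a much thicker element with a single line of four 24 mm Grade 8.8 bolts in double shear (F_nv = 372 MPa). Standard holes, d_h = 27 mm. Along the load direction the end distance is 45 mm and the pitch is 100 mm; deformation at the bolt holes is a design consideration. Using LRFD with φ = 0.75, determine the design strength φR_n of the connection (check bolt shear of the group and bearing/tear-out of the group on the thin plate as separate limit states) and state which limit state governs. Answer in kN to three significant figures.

340 kN (bearing governs)

Bolt shear: A_b = π·24²/4 = 452.4 mm²; R_n = 372 × 452.4 × 4 × 2 / 1000 = 1346 kN → 0.75 × 1346 = 1010 kN.
Bearing (1.2 l_c t F_u ≤ 2.4 d t F_u): upper limit = 2.4·24·5·430 / 1000 = 123.8 kN.
  Edge l_c = 45 − 27/2 = 31.5 → r_n = 81.27 kN; interior l_c = 100 − 27 = 73 → r_n = 123.8 kN.
  R_n,bearing = 1·81.27 + 3·123.8 = 452.8 kN → 0.75 × 452.8 = 340 kN.
Bearing governs: 340 kN.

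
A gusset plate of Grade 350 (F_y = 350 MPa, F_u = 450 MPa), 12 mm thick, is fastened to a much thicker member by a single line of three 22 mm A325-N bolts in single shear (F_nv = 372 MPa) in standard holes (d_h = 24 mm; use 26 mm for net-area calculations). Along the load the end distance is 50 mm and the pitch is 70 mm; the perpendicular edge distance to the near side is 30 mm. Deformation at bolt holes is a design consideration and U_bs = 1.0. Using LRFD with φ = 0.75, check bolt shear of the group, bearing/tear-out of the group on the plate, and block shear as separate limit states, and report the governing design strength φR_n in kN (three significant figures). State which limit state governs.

Bolt shear: A_b = π·22²/4 = 380.1 mm²; R_n = 372 × 380.1 × 3 × 1 / 1000 = 424.2 kN → 0.75 × 424.2 = 318 kN.
Bearing: edge l_c = 38, r_n = 246.2 kN; interior l_c = 46, r_n = 285.1 kN; R_n = 246.2 + 2·285.1 = 816.5 kN → 612 kN.
Block shear: A_gv = 2280, A_nv = 1500, A_nt = 204 mm²; R_n = min(0.6F_uA_nv, 0.6F_yA_gv) + U_bs·F_u·A_nt = 496.8 kN → 373 kN.
Bolt shear governs: 318 kN.

318 kN (bolt shear governs)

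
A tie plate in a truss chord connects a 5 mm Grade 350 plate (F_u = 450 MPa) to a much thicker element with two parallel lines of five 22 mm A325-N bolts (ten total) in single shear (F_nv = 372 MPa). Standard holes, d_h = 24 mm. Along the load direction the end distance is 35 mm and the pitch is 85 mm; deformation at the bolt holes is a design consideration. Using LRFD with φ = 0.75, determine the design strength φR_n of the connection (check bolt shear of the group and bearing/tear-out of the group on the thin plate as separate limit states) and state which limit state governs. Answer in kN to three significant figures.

Bolt shear: A_b = π·22²/4 = 380.1 mm²; R_n = 372 × 380.1 × 10 × 1 / 1000 = 1414 kN → 0.75 × 1414 = 1060 kN.
Bearing (1.2 l_c t F_u ≤ 2.4 d t F_u): upper limit = 2.4·22·5·450 / 1000 = 118.8 kN.
  Edge l_c = 35 − 24/2 = 23 → r_n = 62.1 kN; interior l_c = 85 − 24 = 61 → r_n = 118.8 kN.
  R_n,bearing = 2·62.1 + 8·118.8 = 1075 kN → 0.75 × 1075 = 806 kN.
Bearing governs: 806 kN.

806 kN (bearing governs)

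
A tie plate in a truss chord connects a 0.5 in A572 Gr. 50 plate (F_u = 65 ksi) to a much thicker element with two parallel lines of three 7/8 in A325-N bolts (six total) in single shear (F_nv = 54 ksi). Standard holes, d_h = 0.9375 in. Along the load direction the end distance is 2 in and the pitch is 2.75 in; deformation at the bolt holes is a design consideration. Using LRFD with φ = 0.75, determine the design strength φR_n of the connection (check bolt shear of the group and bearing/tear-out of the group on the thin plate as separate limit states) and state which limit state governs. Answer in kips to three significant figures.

Bolt shear: A_b = π·0.875²/4 = 0.6013 in²; R_n = 54 × 0.6013 × 6 × 1 = 194.8 kips → 0.75 × 194.8 = 146 kips.
Bearing (1.2 l_c t F_u ≤ 2.4 d t F_u): upper limit = 2.4·0.875·0.5·65 = 68.25 kips.
  Edge l_c = 2 − 0.9375/2 = 1.531 → r_n = 59.72 kips; interior l_c = 2.75 − 0.9375 = 1.812 → r_n = 68.25 kips.
  R_n,bearing = 2·59.72 + 4·68.25 = 392.4 kips → 0.75 × 392.4 = 294 kips.
Bolt shear governs: 146 kips.

146 kips (bolt shear governs)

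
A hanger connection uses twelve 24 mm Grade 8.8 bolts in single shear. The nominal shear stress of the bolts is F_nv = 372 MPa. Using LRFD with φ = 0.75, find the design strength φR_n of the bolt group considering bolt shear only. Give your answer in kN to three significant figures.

1510 kN

A_b = π × 24² / 4 = 452.4 mm².
R_n = F_nv · A_b · n · n_s = 372 × 452.4 × 12 × 1 / 1000 = 2019 kN.
Design strength φR_n = 0.75 × 2019 = 1510 kN.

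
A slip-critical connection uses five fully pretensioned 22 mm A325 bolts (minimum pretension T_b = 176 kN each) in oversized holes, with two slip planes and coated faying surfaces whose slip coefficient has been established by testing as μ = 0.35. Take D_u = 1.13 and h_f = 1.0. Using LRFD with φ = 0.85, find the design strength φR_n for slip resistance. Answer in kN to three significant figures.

R_n = μ · D_u · h_f · T_b · n_s · n_b = 0.35 × 1.13 × 1.0 × 176 × 2 × 5 = 696.1 kN.
Design strength φR_n = 0.85 × 696.1 = 592 kN.

592 kN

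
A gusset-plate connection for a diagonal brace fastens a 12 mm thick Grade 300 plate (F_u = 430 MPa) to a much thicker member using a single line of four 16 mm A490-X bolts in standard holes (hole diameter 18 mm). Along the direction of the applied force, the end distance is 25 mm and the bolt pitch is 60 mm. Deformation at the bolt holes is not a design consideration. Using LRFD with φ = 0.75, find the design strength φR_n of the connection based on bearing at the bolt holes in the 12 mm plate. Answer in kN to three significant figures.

Per bolt r_n = 1.5 l_c t F_u ≤ 3.0 d t F_u; upper limit = 3.0 × 16 × 12 × 430 / 1000 = 247.7 kN.
Edge bolt: l_c = 25 − 18/2 = 16 mm → 1.5 × 16 × 12 × 430 / 1000 = 123.8 → r_n = 123.8 kN.
Interior bolts: l_c = 60 − 18 = 42 mm → 1.5 × 42 × 12 × 430 / 1000 = 325.1 → r_n = 247.7 kN.
R_n = 1 × 123.8 + 3 × 247.7 = 866.9 kN.
Design strength φR_n = 0.75 × 866.9 = 650 kN.

650 kN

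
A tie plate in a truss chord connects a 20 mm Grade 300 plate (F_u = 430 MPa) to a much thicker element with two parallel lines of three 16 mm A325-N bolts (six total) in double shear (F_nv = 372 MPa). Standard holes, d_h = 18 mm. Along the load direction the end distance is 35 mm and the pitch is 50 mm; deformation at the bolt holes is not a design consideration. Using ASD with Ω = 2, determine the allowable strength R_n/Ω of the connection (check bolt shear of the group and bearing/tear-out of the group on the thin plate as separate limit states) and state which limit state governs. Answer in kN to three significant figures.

449 kN (bolt shear governs)

Bolt shear: A_b = π·16²/4 = 201.1 mm²; R_n = 372 × 201.1 × 6 × 2 / 1000 = 897.5 kN → 897.5 / 2 = 449 kN.
Bearing (1.5 l_c t F_u ≤ 3.0 d t F_u): upper limit = 3.0·16·20·430 / 1000 = 412.8 kN.
  Edge l_c = 35 − 18/2 = 26 → r_n = 335.4 kN; interior l_c = 50 − 18 = 32 → r_n = 412.8 kN.
  R_n,bearing = 2·335.4 + 4·412.8 = 2322 kN → 2322 / 2 = 1160 kN.
Bolt shear governs: 449 kN.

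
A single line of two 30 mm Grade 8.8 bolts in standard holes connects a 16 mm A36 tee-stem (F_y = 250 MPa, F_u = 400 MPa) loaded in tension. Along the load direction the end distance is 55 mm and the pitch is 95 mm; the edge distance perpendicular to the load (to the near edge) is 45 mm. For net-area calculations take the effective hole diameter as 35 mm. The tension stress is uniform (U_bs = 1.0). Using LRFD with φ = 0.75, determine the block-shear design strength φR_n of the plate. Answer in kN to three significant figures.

402 kN

Shear plane L_v = 55 + 1·95 = 150 mm; A_gv = 150 × 16 = 2400 mm².
A_nv = (150 − 1.5·35) × 16 = 1560 mm².
A_nt = (45 − 0.5·35) × 16 = 440 mm².
0.6 F_u A_nv = 374.4 kN; 0.6 F_y A_gv = 360 kN → shear yielding governs the shear term.
R_n = 360 + 1.0 × 400 × 440 / 1000 = 536 kN.
Design strength φR_n = 0.75 × 536 = 402 kN.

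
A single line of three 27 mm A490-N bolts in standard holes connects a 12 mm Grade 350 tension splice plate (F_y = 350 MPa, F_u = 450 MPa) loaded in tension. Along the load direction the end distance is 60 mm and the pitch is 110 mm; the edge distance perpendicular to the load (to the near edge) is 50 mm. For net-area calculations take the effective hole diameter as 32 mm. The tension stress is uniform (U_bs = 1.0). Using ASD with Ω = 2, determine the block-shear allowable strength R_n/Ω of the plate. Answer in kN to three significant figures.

416 kN

Shear plane L_v = 60 + 2·110 = 280 mm; A_gv = 280 × 12 = 3360 mm².
A_nv = (280 − 2.5·32) × 12 = 2400 mm².
A_nt = (50 − 0.5·32) × 12 = 408 mm².
0.6 F_u A_nv = 648 kN; 0.6 F_y A_gv = 705.6 kN → shear rupture governs the shear term.
R_n = 648 + 1.0 × 450 × 408 / 1000 = 831.6 kN.
Allowable strength R_n/Ω = 831.6 / 2 = 416 kN.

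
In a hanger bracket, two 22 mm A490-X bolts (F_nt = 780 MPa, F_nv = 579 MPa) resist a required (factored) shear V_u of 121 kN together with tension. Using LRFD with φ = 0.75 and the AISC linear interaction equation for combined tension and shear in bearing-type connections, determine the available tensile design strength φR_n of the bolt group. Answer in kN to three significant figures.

A_b = π·22²/4 = 380.1 mm²; f_rv = 121 × 1000 / (2 × 380.1) = 159.2 MPa.
F'_nt = 1.3 F_nt − (F_nt / φF_nv) f_rv = 1.3·780 − (780/(0.75·579))·159.2 = 728.1 MPa, capped at F_nt → F'_nt = 728.1 MPa.
R_n = F'_nt · A_b · n = 728.1 × 380.1 × 2 / 1000 = 553.6 kN.
Design strength φR_n = 0.75 × 553.6 = 415 kN.

415 kN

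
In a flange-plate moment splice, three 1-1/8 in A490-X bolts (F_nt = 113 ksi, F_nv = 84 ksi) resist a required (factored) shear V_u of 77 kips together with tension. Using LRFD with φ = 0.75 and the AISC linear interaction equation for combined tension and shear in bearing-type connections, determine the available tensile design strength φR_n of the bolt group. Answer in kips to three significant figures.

A_b = π·1.125²/4 = 0.994 in²; f_rv = 77 / (3 × 0.994) = 25.82 ksi.
F'_nt = 1.3 F_nt − (F_nt / φF_nv) f_rv = 1.3·113 − (113/(0.75·84))·25.82 = 100.6 ksi, capped at F_nt → F'_nt = 100.6 ksi.
R_n = F'_nt · A_b · n = 100.6 × 0.994 × 3 = 300 kips.
Design strength φR_n = 0.75 × 300 = 225 kips.

225 kips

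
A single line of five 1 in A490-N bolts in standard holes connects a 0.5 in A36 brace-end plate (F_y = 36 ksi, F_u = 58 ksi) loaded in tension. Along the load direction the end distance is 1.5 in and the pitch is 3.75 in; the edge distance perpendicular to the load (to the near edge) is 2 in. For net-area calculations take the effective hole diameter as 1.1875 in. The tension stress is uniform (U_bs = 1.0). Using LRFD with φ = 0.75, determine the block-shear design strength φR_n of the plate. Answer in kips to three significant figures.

164 kips

Shear plane L_v = 1.5 + 4·3.75 = 16.5 in; A_gv = 16.5 × 0.5 = 8.25 in².
A_nv = (16.5 − 4.5·1.1875) × 0.5 = 5.578 in².
A_nt = (2 − 0.5·1.1875) × 0.5 = 0.7031 in².
0.6 F_u A_nv = 194.1 kips; 0.6 F_y A_gv = 178.2 kips → shear yielding governs the shear term.
R_n = 178.2 + 1.0 × 58 × 0.7031 = 219 kips.
Design strength φR_n = 0.75 × 219 = 164 kips.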